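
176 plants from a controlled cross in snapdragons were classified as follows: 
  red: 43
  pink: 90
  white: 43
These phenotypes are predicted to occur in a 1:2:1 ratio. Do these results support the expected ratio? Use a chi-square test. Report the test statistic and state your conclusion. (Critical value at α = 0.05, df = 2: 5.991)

Under the 1:2:1 hypothesis (Σ ratio = 4, N = 176):
  red: 176 × 1/4 = 44
  pink: 176 × 2/4 = 88
  white: 176 × 1/4 = 44
χ² = Σ (O − E)² / E
  red: (43 − 44)² / 44 = 0.0227
  pink: (90 − 88)² / 88 = 0.0455
  white: (43 − 44)² / 44 = 0.0227
χ² = 0.0227 + 0.0455 + 0.0227 = 0.0909 ≈ 0.091
Degrees of freedom = 3 − 1 = 2; critical value at α = 0.05 is 5.991.
Since 0.091 < 5.991, we fail to reject the null hypothesis — the data are consistent with the 1:2:1 ratio.

0.091; consistent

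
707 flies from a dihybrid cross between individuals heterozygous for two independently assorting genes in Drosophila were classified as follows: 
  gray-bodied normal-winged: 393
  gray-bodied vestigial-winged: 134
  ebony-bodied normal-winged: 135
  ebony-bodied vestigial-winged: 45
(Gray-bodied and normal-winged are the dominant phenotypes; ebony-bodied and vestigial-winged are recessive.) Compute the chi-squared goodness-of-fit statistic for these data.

A dihybrid F₂ with independent assortment and complete dominance at both loci gives a 9:3:3:1 phenotypic ratio.
Expected counts for N = 707 under a 9:3:3:1 ratio (total parts = 16):
  gray-bodied normal-winged: 707 × 9/16 = 397.6875
  gray-bodied vestigial-winged: 707 × 3/16 = 132.5625
  ebony-bodied normal-winged: 707 × 3/16 = 132.5625
  ebony-bodied vestigial-winged: 707 × 1/16 = 44.1875
χ² = Σ (O − E)² / E
  gray-bodied normal-winged: (393 − 397.6875)² / 397.6875 = 0.0553
  gray-bodied vestigial-winged: (134 − 132.5625)² / 132.5625 = 0.0156
  ebony-bodied normal-winged: (135 − 132.5625)² / 132.5625 = 0.0448
  ebony-bodied vestigial-winged: (45 − 44.1875)² / 44.1875 = 0.0149
χ² = 0.0553 + 0.0156 + 0.0448 + 0.0149 = 0.1306 ≈ 0.131

0.131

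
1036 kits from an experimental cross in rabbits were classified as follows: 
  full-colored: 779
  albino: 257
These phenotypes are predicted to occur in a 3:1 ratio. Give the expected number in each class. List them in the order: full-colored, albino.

Expected counts for N = 1036 under a 3:1 ratio (total parts = 4):
  full-colored: 1036 × 3/4 = 777
  albino: 1036 × 1/4 = 259

777, 259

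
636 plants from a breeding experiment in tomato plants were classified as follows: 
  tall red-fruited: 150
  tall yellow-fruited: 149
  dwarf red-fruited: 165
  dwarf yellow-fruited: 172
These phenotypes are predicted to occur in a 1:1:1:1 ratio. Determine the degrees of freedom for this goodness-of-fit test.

3

A goodness-of-fit test with 4 phenotype classes has df = 4 − 1 = 3.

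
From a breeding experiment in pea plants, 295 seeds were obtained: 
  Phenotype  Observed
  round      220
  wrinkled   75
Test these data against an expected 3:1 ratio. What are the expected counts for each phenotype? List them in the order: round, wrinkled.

Expected counts for N = 295 under a 3:1 ratio (total parts = 4):
  round: 295 × 3/4 = 221.25
  wrinkled: 295 × 1/4 = 73.75

221.25, 73.75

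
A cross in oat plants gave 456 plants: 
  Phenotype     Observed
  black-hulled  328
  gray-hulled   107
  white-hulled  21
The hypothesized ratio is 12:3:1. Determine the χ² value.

7.953

Expected counts for N = 456 under a 12:3:1 ratio (total parts = 16):
  black-hulled: 456 × 12/16 = 342
  gray-hulled: 456 × 3/16 = 85.5
  white-hulled: 456 × 1/16 = 28.5
χ² = Σ (O − E)² / E
  black-hulled: (328 − 342)² / 342 = 0.5731
  gray-hulled: (107 − 85.5)² / 85.5 = 5.4064
  white-hulled: (21 − 28.5)² / 28.5 = 1.9737
χ² = 0.5731 + 5.4064 + 1.9737 = 7.9532 ≈ 7.953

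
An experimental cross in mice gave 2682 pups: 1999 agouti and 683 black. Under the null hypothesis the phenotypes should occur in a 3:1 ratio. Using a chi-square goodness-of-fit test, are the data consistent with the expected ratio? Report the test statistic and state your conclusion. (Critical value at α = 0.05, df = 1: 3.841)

Total ratio parts = 4. Expected numbers out of 2682:
  agouti: 2682 × 3/4 = 2011.5
  black: 2682 × 1/4 = 670.5
χ² = Σ (O − E)² / E
  agouti: (1999 − 2011.5)² / 2011.5 = 0.0777
  black: (683 − 670.5)² / 670.5 = 0.2330
χ² = 0.0777 + 0.2330 = 0.3107 ≈ 0.311
Degrees of freedom = 2 − 1 = 1; critical value at α = 0.05 is 3.841.
Since 0.311 < 3.841, we fail to reject the null hypothesis — the data are consistent with the 3:1 ratio.

0.311; consistent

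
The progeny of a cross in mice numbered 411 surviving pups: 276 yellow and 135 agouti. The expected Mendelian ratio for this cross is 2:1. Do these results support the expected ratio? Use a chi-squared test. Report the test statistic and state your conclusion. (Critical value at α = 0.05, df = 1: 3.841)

Expected counts for N = 411 under a 2:1 ratio (total parts = 3):
  yellow: 411 × 2/3 = 274
  agouti: 411 × 1/3 = 137
χ² = Σ (O − E)² / E
  yellow: (276 − 274)² / 274 = 0.0146
  agouti: (135 − 137)² / 137 = 0.0292
χ² = 0.0146 + 0.0292 = 0.0438 ≈ 0.044
Degrees of freedom = 2 − 1 = 1; critical value at α = 0.05 is 3.841.
Since 0.044 < 3.841, we fail to reject the null hypothesis — the data are consistent with the 2:1 ratio.

0.044; consistent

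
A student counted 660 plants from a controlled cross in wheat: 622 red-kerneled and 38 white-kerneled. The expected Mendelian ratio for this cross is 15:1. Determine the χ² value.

Expected counts for N = 660 under a 15:1 ratio (total parts = 16):
  red-kerneled: 660 × 15/16 = 618.75
  white-kerneled: 660 × 1/16 = 41.25
χ² = Σ (O − E)² / E
  red-kerneled: (622 − 618.75)² / 618.75 = 0.0171
  white-kerneled: (38 − 41.25)² / 41.25 = 0.2561
χ² = 0.0171 + 0.2561 = 0.2732 ≈ 0.273

0.273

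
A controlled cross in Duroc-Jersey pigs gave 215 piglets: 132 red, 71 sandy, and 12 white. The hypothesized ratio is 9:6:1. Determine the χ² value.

2.315

The 9:6:1 ratio has 16 parts, so with N = 215 the expected counts are:
  red: 215 × 9/16 = 120.9375
  sandy: 215 × 6/16 = 80.625
  white: 215 × 1/16 = 13.4375
χ² = Σ (O − E)² / E
  red: (132 − 120.9375)² / 120.9375 = 1.0119
  sandy: (71 − 80.625)² / 80.625 = 1.1490
  white: (12 − 13.4375)² / 13.4375 = 0.1538
χ² = 1.0119 + 1.1490 + 0.1538 = 2.3147 ≈ 2.315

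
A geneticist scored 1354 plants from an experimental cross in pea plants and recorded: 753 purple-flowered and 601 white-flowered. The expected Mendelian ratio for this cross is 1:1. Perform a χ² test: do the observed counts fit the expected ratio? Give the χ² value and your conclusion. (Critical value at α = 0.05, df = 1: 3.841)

Under the 1:1 hypothesis (Σ ratio = 2, N = 1354):
  purple-flowered: 1354 × 1/2 = 677
  white-flowered: 1354 × 1/2 = 677
χ² = Σ (O − E)² / E
  purple-flowered: (753 − 677)² / 677 = 8.5318
  white-flowered: (601 − 677)² / 677 = 8.5318
χ² = 8.5318 + 8.5318 = 17.0636 ≈ 17.064
Degrees of freedom = 2 − 1 = 1; critical value at α = 0.05 is 3.841.
Since 17.064 > 3.841, we reject the null hypothesis — the data do not fit the 1:1 ratio.

17.064; not consistent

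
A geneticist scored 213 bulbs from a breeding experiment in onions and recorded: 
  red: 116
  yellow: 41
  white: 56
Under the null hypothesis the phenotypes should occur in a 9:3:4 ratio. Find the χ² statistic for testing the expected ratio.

0.292

Under the 9:3:4 hypothesis (Σ ratio = 16, N = 213):
  red: 213 × 9/16 = 119.8125
  yellow: 213 × 3/16 = 39.9375
  white: 213 × 4/16 = 53.25
χ² = Σ (O − E)² / E
  red: (116 − 119.8125)² / 119.8125 = 0.1213
  yellow: (41 − 39.9375)² / 39.9375 = 0.0283
  white: (56 − 53.25)² / 53.25 = 0.1420
χ² = 0.1213 + 0.0283 + 0.1420 = 0.2916 ≈ 0.292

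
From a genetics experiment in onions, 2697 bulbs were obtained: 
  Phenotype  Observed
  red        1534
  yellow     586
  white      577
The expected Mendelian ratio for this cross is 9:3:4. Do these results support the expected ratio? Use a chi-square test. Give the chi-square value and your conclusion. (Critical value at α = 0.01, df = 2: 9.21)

26.971; not consistent

Total ratio parts = 16. Expected numbers out of 2697:
  red: 2697 × 9/16 = 1517.0625
  yellow: 2697 × 3/16 = 505.6875
  white: 2697 × 4/16 = 674.25
χ² = Σ (O − E)² / E
  red: (1534 − 1517.0625)² / 1517.0625 = 0.1891
  yellow: (586 − 505.6875)² / 505.6875 = 12.7551
  white: (577 − 674.25)² / 674.25 = 14.0268
χ² = 0.1891 + 12.7551 + 14.0268 = 26.971
Degrees of freedom = 3 − 1 = 2; critical value at α = 0.01 is 9.21.
Since 26.971 > 9.21, we reject the null hypothesis — the data do not fit the 9:3:4 ratio.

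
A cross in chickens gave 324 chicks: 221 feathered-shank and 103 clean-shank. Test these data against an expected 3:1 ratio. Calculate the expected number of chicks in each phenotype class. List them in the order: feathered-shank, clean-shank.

243, 81

Under the 3:1 hypothesis (Σ ratio = 4, N = 324):
  feathered-shank: 324 × 3/4 = 243
  clean-shank: 324 × 1/4 = 81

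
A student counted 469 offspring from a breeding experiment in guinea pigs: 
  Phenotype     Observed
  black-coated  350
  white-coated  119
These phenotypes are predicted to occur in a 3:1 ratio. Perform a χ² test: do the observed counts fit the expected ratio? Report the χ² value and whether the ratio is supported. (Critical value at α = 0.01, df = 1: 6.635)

0.035; consistent

Under the 3:1 hypothesis (Σ ratio = 4, N = 469):
  black-coated: 469 × 3/4 = 351.75
  white-coated: 469 × 1/4 = 117.25
χ² = Σ (O − E)² / E
  black-coated: (350 − 351.75)² / 351.75 = 0.0087
  white-coated: (119 − 117.25)² / 117.25 = 0.0261
χ² = 0.0087 + 0.0261 = 0.0348 ≈ 0.035
Degrees of freedom = 2 − 1 = 1; critical value at α = 0.01 is 6.635.
Since 0.035 < 6.635, we fail to reject the null hypothesis — the data are consistent with the 3:1 ratio.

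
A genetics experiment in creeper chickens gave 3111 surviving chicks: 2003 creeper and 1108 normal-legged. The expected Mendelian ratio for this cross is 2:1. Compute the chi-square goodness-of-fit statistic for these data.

7.292

Total ratio parts = 3. Expected numbers out of 3111:
  creeper: 3111 × 2/3 = 2074
  normal-legged: 3111 × 1/3 = 1037
χ² = Σ (O − E)² / E
  creeper: (2003 − 2074)² / 2074 = 2.4306
  normal-legged: (1108 − 1037)² / 1037 = 4.8611
χ² = 2.4306 + 4.8611 = 7.2917 ≈ 7.292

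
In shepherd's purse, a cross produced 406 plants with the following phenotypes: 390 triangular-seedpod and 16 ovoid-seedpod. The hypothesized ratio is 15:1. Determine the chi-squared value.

Under the 15:1 hypothesis (Σ ratio = 16, N = 406):
  triangular-seedpod: 406 × 15/16 = 380.625
  ovoid-seedpod: 406 × 1/16 = 25.375
χ² = Σ (O − E)² / E
  triangular-seedpod: (390 − 380.625)² / 380.625 = 0.2309
  ovoid-seedpod: (16 − 25.375)² / 25.375 = 3.4637
χ² = 0.2309 + 3.4637 = 3.6946 ≈ 3.695

3.695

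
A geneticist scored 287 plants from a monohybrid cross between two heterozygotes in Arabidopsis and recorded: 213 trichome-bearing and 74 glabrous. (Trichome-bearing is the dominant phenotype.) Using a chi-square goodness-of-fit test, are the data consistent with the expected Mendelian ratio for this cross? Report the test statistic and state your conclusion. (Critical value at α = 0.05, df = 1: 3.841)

0.094; consistent

For a monohybrid cross between heterozygotes with complete dominance, the expected phenotypic ratio is 3:1.
Under the 3:1 hypothesis (Σ ratio = 4, N = 287):
  trichome-bearing: 287 × 3/4 = 215.25
  glabrous: 287 × 1/4 = 71.75
χ² = Σ (O − E)² / E
  trichome-bearing: (213 − 215.25)² / 215.25 = 0.0235
  glabrous: (74 − 71.75)² / 71.75 = 0.0706
χ² = 0.0235 + 0.0706 = 0.0941 ≈ 0.094
Degrees of freedom = 2 − 1 = 1; critical value at α = 0.05 is 3.841.
Since 0.094 < 3.841, we fail to reject the null hypothesis — the data are consistent with the 3:1 ratio.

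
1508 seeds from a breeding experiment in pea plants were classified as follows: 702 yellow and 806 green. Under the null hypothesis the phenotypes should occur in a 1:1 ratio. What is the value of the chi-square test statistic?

The 1:1 ratio has 2 parts, so with N = 1508 the expected counts are:
  yellow: 1508 × 1/2 = 754
  green: 1508 × 1/2 = 754
χ² = Σ (O − E)² / E
  yellow: (702 − 754)² / 754 = 3.5862
  green: (806 − 754)² / 754 = 3.5862
χ² = 3.5862 + 3.5862 = 7.1724 ≈ 7.172

7.172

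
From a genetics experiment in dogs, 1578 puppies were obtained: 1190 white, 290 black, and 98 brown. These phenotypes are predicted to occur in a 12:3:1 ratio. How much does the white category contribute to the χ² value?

Total ratio parts = 16. Expected numbers out of 1578:
  white: 1578 × 12/16 = 1183.5
  black: 1578 × 3/16 = 295.875
  brown: 1578 × 1/16 = 98.625
Contribution of white: (1190 − 1183.5)² / 1183.5 = 0.0357

0.036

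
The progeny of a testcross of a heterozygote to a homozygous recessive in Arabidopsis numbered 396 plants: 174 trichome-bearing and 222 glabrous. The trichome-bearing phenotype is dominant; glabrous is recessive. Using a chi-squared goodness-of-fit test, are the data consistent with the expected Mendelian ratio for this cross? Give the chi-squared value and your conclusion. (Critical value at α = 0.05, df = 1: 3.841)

5.818; not consistent

A testcross of a heterozygote (Aa × aa) gives a 1:1 phenotypic ratio.
The 1:1 ratio has 2 parts, so with N = 396 the expected counts are:
  trichome-bearing: 396 × 1/2 = 198
  glabrous: 396 × 1/2 = 198
χ² = Σ (O − E)² / E
  trichome-bearing: (174 − 198)² / 198 = 2.9091
  glabrous: (222 − 198)² / 198 = 2.9091
χ² = 2.9091 + 2.9091 = 5.8182 ≈ 5.818
Degrees of freedom = 2 − 1 = 1; critical value at α = 0.05 is 3.841.
Since 5.818 > 3.841, we reject the null hypothesis — the data do not fit the 1:1 ratio.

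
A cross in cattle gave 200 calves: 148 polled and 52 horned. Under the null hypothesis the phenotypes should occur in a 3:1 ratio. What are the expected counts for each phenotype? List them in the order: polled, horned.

Total ratio parts = 4. Expected numbers out of 200:
  polled: 200 × 3/4 = 150
  horned: 200 × 1/4 = 50

150, 50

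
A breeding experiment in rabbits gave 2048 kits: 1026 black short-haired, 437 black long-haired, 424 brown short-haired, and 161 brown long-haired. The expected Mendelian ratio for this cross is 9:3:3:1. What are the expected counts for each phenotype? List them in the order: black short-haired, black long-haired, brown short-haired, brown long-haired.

1152, 384, 384, 128

The 9:3:3:1 ratio has 16 parts, so with N = 2048 the expected counts are:
  black short-haired: 2048 × 9/16 = 1152
  black long-haired: 2048 × 3/16 = 384
  brown short-haired: 2048 × 3/16 = 384
  brown long-haired: 2048 × 1/16 = 128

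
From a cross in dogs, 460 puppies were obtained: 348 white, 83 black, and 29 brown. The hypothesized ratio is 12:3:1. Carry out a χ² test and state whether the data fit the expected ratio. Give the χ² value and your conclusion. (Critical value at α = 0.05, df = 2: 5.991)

Total ratio parts = 16. Expected numbers out of 460:
  white: 460 × 12/16 = 345
  black: 460 × 3/16 = 86.25
  brown: 460 × 1/16 = 28.75
χ² = Σ (O − E)² / E
  white: (348 − 345)² / 345 = 0.0261
  black: (83 − 86.25)² / 86.25 = 0.1225
  brown: (29 − 28.75)² / 28.75 = 0.0022
χ² = 0.0261 + 0.1225 + 0.0022 = 0.1508 ≈ 0.151
Degrees of freedom = 3 − 1 = 2; critical value at α = 0.05 is 5.991.
Since 0.151 < 5.991, we fail to reject the null hypothesis — the data are consistent with the 12:3:1 ratio.

0.151; consistent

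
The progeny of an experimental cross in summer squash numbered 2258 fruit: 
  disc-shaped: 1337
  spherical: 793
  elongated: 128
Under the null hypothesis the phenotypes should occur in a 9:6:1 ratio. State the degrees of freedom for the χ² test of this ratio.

A goodness-of-fit test with 3 phenotype classes has df = 3 − 1 = 2.

2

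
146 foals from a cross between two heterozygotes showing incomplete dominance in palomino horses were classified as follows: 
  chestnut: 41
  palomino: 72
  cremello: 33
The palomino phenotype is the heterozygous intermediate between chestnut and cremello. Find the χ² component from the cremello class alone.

0.336

With incomplete dominance, a heterozygote × heterozygote cross gives a 1:2:1 phenotypic ratio.
The 1:2:1 ratio has 4 parts, so with N = 146 the expected counts are:
  chestnut: 146 × 1/4 = 36.5
  palomino: 146 × 2/4 = 73
  cremello: 146 × 1/4 = 36.5
Contribution of cremello: (33 − 36.5)² / 36.5 = 0.3356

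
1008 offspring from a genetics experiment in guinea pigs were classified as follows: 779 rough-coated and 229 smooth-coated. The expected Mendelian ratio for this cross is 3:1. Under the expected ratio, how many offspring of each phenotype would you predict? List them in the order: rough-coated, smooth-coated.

Total ratio parts = 4. Expected numbers out of 1008:
  rough-coated: 1008 × 3/4 = 756
  smooth-coated: 1008 × 1/4 = 252

756, 252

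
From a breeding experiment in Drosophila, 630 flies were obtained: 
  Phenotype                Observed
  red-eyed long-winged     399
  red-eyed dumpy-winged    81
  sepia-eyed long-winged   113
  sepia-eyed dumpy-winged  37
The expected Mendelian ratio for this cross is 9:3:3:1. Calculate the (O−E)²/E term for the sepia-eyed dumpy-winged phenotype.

0.143

Under the 9:3:3:1 hypothesis (Σ ratio = 16, N = 630):
  red-eyed long-winged: 630 × 9/16 = 354.375
  red-eyed dumpy-winged: 630 × 3/16 = 118.125
  sepia-eyed long-winged: 630 × 3/16 = 118.125
  sepia-eyed dumpy-winged: 630 × 1/16 = 39.375
Contribution of sepia-eyed dumpy-winged: (37 − 39.375)² / 39.375 = 0.1433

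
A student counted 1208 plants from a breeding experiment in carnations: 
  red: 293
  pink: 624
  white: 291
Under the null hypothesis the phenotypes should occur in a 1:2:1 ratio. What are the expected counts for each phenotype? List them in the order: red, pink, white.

302, 604, 302

The 1:2:1 ratio has 4 parts, so with N = 1208 the expected counts are:
  red: 1208 × 1/4 = 302
  pink: 1208 × 2/4 = 604
  white: 1208 × 1/4 = 302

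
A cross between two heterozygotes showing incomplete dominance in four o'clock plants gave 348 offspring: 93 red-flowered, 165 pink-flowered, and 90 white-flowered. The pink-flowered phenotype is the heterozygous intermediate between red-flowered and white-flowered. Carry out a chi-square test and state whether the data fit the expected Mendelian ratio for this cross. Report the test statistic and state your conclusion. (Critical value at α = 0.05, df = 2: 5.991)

With incomplete dominance, a heterozygote × heterozygote cross gives a 1:2:1 phenotypic ratio.
Expected counts for N = 348 under a 1:2:1 ratio (total parts = 4):
  red-flowered: 348 × 1/4 = 87
  pink-flowered: 348 × 2/4 = 174
  white-flowered: 348 × 1/4 = 87
χ² = Σ (O − E)² / E
  red-flowered: (93 − 87)² / 87 = 0.4138
  pink-flowered: (165 − 174)² / 174 = 0.4655
  white-flowered: (90 − 87)² / 87 = 0.1034
χ² = 0.4138 + 0.4655 + 0.1034 = 0.9827 ≈ 0.983
Degrees of freedom = 3 − 1 = 2; critical value at α = 0.05 is 5.991.
Since 0.983 < 5.991, we fail to reject the null hypothesis — the data are consistent with the 1:2:1 ratio.

0.983; consistent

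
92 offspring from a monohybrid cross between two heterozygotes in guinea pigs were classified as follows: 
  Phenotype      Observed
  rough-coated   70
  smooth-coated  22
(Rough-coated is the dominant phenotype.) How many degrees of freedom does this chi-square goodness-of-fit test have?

1

For a monohybrid cross between heterozygotes with complete dominance, the expected phenotypic ratio is 3:1.
A goodness-of-fit test with 2 phenotype classes has df = 2 − 1 = 1.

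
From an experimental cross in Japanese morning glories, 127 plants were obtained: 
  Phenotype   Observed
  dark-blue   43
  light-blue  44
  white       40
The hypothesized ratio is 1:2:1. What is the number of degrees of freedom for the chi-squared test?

2

A goodness-of-fit test with 3 phenotype classes has df = 3 − 1 = 2.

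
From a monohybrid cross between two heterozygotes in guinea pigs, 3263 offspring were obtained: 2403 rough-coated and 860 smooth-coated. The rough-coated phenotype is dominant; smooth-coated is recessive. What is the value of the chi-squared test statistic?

3.200

For a monohybrid cross between heterozygotes with complete dominance, the expected phenotypic ratio is 3:1.
Total ratio parts = 4. Expected numbers out of 3263:
  rough-coated: 3263 × 3/4 = 2447.25
  smooth-coated: 3263 × 1/4 = 815.75
χ² = Σ (O − E)² / E
  rough-coated: (2403 − 2447.25)² / 2447.25 = 0.8001
  smooth-coated: (860 − 815.75)² / 815.75 = 2.4003
χ² = 0.8001 + 2.4003 = 3.2004 ≈ 3.200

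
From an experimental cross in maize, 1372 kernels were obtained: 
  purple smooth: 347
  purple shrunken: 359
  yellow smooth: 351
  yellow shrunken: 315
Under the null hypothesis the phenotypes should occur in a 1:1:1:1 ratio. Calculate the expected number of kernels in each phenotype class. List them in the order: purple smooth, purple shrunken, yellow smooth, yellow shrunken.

Under the 1:1:1:1 hypothesis (Σ ratio = 4, N = 1372):
  purple smooth: 1372 × 1/4 = 343
  purple shrunken: 1372 × 1/4 = 343
  yellow smooth: 1372 × 1/4 = 343
  yellow shrunken: 1372 × 1/4 = 343

343, 343, 343, 343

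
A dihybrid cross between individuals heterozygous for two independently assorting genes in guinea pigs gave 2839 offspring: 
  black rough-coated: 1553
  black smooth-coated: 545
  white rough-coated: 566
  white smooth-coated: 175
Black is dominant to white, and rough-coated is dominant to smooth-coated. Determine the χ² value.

3.677

A dihybrid F₂ with independent assortment and complete dominance at both loci gives a 9:3:3:1 phenotypic ratio.
The 9:3:3:1 ratio has 16 parts, so with N = 2839 the expected counts are:
  black rough-coated: 2839 × 9/16 = 1596.9375
  black smooth-coated: 2839 × 3/16 = 532.3125
  white rough-coated: 2839 × 3/16 = 532.3125
  white smooth-coated: 2839 × 1/16 = 177.4375
χ² = Σ (O − E)² / E
  black rough-coated: (1553 − 1596.9375)² / 1596.9375 = 1.2089
  black smooth-coated: (545 − 532.3125)² / 532.3125 = 0.3024
  white rough-coated: (566 − 532.3125)² / 532.3125 = 2.1319
  white smooth-coated: (175 − 177.4375)² / 177.4375 = 0.0335
χ² = 1.2089 + 0.3024 + 2.1319 + 0.0335 = 3.6767 ≈ 3.677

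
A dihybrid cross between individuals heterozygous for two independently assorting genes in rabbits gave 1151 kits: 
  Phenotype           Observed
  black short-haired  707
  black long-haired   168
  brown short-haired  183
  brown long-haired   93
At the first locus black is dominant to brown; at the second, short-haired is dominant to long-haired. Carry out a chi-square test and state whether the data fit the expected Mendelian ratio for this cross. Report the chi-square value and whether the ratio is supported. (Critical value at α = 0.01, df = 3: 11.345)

27.228; not consistent

A dihybrid F₂ with independent assortment and complete dominance at both loci gives a 9:3:3:1 phenotypic ratio.
The 9:3:3:1 ratio has 16 parts, so with N = 1151 the expected counts are:
  black short-haired: 1151 × 9/16 = 647.4375
  black long-haired: 1151 × 3/16 = 215.8125
  brown short-haired: 1151 × 3/16 = 215.8125
  brown long-haired: 1151 × 1/16 = 71.9375
χ² = Σ (O − E)² / E
  black short-haired: (707 − 647.4375)² / 647.4375 = 5.4796
  black long-haired: (168 − 215.8125)² / 215.8125 = 10.5927
  brown short-haired: (183 − 215.8125)² / 215.8125 = 4.9889
  brown long-haired: (93 − 71.9375)² / 71.9375 = 6.1669
χ² = 5.4796 + 10.5927 + 4.9889 + 6.1669 = 27.2281 ≈ 27.228
Degrees of freedom = 4 − 1 = 3; critical value at α = 0.01 is 11.345.
Since 27.228 > 11.345, we reject the null hypothesis — the data do not fit the 9:3:3:1 ratio.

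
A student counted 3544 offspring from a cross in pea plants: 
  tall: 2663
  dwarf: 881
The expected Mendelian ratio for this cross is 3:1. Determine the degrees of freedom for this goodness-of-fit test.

1

A goodness-of-fit test with 2 phenotype classes has df = 2 − 1 = 1.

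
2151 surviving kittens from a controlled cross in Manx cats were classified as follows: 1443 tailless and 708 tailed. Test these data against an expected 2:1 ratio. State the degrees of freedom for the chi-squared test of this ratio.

A goodness-of-fit test with 2 phenotype classes has df = 2 − 1 = 1.

1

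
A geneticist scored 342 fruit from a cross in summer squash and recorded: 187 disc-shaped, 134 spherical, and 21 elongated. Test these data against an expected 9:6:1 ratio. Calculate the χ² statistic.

Total ratio parts = 16. Expected numbers out of 342:
  disc-shaped: 342 × 9/16 = 192.375
  spherical: 342 × 6/16 = 128.25
  elongated: 342 × 1/16 = 21.375
χ² = Σ (O − E)² / E
  disc-shaped: (187 − 192.375)² / 192.375 = 0.1502
  spherical: (134 − 128.25)² / 128.25 = 0.2578
  elongated: (21 − 21.375)² / 21.375 = 0.0066
χ² = 0.1502 + 0.2578 + 0.0066 = 0.4146 ≈ 0.415

0.415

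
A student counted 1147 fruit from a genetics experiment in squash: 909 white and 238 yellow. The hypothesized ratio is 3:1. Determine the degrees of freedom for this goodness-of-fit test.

A goodness-of-fit test with 2 phenotype classes has df = 2 − 1 = 1.

1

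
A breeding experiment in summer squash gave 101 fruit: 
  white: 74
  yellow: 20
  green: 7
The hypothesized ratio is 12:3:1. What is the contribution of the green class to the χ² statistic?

Total ratio parts = 16. Expected numbers out of 101:
  white: 101 × 12/16 = 75.75
  yellow: 101 × 3/16 = 18.9375
  green: 101 × 1/16 = 6.3125
Contribution of green: (7 − 6.3125)² / 6.3125 = 0.0749

0.075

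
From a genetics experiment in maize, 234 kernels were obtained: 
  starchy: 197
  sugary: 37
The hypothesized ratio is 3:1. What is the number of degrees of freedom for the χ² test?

1

A goodness-of-fit test with 2 phenotype classes has df = 2 − 1 = 1.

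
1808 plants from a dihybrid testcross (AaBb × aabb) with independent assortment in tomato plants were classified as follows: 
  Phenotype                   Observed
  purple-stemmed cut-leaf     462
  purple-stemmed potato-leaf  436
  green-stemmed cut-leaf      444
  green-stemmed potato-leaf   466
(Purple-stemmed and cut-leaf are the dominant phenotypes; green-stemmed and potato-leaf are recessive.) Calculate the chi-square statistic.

A dihybrid testcross with independent assortment gives a 1:1:1:1 ratio.
Expected counts for N = 1808 under a 1:1:1:1 ratio (total parts = 4):
  purple-stemmed cut-leaf: 1808 × 1/4 = 452
  purple-stemmed potato-leaf: 1808 × 1/4 = 452
  green-stemmed cut-leaf: 1808 × 1/4 = 452
  green-stemmed potato-leaf: 1808 × 1/4 = 452
χ² = Σ (O − E)² / E
  purple-stemmed cut-leaf: (462 − 452)² / 452 = 0.2212
  purple-stemmed potato-leaf: (436 − 452)² / 452 = 0.5664
  green-stemmed cut-leaf: (444 − 452)² / 452 = 0.1416
  green-stemmed potato-leaf: (466 − 452)² / 452 = 0.4336
χ² = 0.2212 + 0.5664 + 0.1416 + 0.4336 = 1.3628 ≈ 1.363

1.363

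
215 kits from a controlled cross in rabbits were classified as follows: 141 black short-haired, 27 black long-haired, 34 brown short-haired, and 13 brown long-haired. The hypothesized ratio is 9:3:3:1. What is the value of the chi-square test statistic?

8.727

Total ratio parts = 16. Expected numbers out of 215:
  black short-haired: 215 × 9/16 = 120.9375
  black long-haired: 215 × 3/16 = 40.3125
  brown short-haired: 215 × 3/16 = 40.3125
  brown long-haired: 215 × 1/16 = 13.4375
χ² = Σ (O − E)² / E
  black short-haired: (141 − 120.9375)² / 120.9375 = 3.3282
  black long-haired: (27 − 40.3125)² / 40.3125 = 4.3962
  brown short-haired: (34 − 40.3125)² / 40.3125 = 0.9885
  brown long-haired: (13 − 13.4375)² / 13.4375 = 0.0142
χ² = 3.3282 + 4.3962 + 0.9885 + 0.0142 = 8.7271 ≈ 8.727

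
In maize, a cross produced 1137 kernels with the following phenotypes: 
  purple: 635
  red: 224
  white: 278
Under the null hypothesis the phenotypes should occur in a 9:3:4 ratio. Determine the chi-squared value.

Total ratio parts = 16. Expected numbers out of 1137:
  purple: 1137 × 9/16 = 639.5625
  red: 1137 × 3/16 = 213.1875
  white: 1137 × 4/16 = 284.25
χ² = Σ (O − E)² / E
  purple: (635 − 639.5625)² / 639.5625 = 0.0325
  red: (224 − 213.1875)² / 213.1875 = 0.5484
  white: (278 − 284.25)² / 284.25 = 0.1374
χ² = 0.0325 + 0.5484 + 0.1374 = 0.7183 ≈ 0.718

0.718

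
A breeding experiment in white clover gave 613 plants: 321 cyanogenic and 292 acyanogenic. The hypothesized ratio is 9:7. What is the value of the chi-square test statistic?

Under the 9:7 hypothesis (Σ ratio = 16, N = 613):
  cyanogenic: 613 × 9/16 = 344.8125
  acyanogenic: 613 × 7/16 = 268.1875
χ² = Σ (O − E)² / E
  cyanogenic: (321 − 344.8125)² / 344.8125 = 1.6445
  acyanogenic: (292 − 268.1875)² / 268.1875 = 2.1143
χ² = 1.6445 + 2.1143 = 3.7588 ≈ 3.759

3.759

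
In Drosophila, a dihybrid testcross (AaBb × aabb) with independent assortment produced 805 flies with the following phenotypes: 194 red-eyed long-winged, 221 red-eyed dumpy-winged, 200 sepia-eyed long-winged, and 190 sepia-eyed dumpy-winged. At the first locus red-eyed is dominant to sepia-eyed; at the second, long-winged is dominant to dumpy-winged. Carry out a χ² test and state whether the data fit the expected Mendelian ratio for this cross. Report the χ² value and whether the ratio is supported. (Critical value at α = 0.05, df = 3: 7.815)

A dihybrid testcross with independent assortment gives a 1:1:1:1 ratio.
Under the 1:1:1:1 hypothesis (Σ ratio = 4, N = 805):
  red-eyed long-winged: 805 × 1/4 = 201.25
  red-eyed dumpy-winged: 805 × 1/4 = 201.25
  sepia-eyed long-winged: 805 × 1/4 = 201.25
  sepia-eyed dumpy-winged: 805 × 1/4 = 201.25
χ² = Σ (O − E)² / E
  red-eyed long-winged: (194 − 201.25)² / 201.25 = 0.2612
  red-eyed dumpy-winged: (221 − 201.25)² / 201.25 = 1.9382
  sepia-eyed long-winged: (200 − 201.25)² / 201.25 = 0.0078
  sepia-eyed dumpy-winged: (190 − 201.25)² / 201.25 = 0.6289
χ² = 0.2612 + 1.9382 + 0.0078 + 0.6289 = 2.8361 ≈ 2.836
Degrees of freedom = 4 − 1 = 3; critical value at α = 0.05 is 7.815.
Since 2.836 < 7.815, we fail to reject the null hypothesis — the data are consistent with the 1:1:1:1 ratio.

2.836; consistent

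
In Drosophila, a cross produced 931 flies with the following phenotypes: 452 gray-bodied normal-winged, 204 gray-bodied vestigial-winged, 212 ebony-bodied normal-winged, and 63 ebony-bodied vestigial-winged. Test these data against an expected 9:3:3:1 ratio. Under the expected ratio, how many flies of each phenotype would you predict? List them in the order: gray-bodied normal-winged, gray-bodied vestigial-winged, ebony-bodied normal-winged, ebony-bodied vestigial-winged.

523.6875, 174.5625, 174.5625, 58.1875

The 9:3:3:1 ratio has 16 parts, so with N = 931 the expected counts are:
  gray-bodied normal-winged: 931 × 9/16 = 523.6875
  gray-bodied vestigial-winged: 931 × 3/16 = 174.5625
  ebony-bodied normal-winged: 931 × 3/16 = 174.5625
  ebony-bodied vestigial-winged: 931 × 1/16 = 58.1875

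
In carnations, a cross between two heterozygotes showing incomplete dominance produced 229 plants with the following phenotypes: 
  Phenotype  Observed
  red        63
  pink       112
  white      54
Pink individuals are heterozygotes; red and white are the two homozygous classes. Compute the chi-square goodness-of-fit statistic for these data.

With incomplete dominance, a heterozygote × heterozygote cross gives a 1:2:1 phenotypic ratio.
The 1:2:1 ratio has 4 parts, so with N = 229 the expected counts are:
  red: 229 × 1/4 = 57.25
  pink: 229 × 2/4 = 114.5
  white: 229 × 1/4 = 57.25
χ² = Σ (O − E)² / E
  red: (63 − 57.25)² / 57.25 = 0.5775
  pink: (112 − 114.5)² / 114.5 = 0.0546
  white: (54 − 57.25)² / 57.25 = 0.1845
χ² = 0.5775 + 0.0546 + 0.1845 = 0.8166 ≈ 0.817

0.817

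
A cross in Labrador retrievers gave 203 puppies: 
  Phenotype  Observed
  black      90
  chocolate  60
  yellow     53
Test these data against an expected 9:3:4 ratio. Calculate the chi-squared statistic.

The 9:3:4 ratio has 16 parts, so with N = 203 the expected counts are:
  black: 203 × 9/16 = 114.1875
  chocolate: 203 × 3/16 = 38.0625
  yellow: 203 × 4/16 = 50.75
χ² = Σ (O − E)² / E
  black: (90 − 114.1875)² / 114.1875 = 5.1235
  chocolate: (60 − 38.0625)² / 38.0625 = 12.6438
  yellow: (53 − 50.75)² / 50.75 = 0.0998
χ² = 5.1235 + 12.6438 + 0.0998 = 17.8671 ≈ 17.867

17.867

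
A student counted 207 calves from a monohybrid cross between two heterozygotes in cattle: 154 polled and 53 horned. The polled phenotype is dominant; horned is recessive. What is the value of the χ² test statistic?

For a monohybrid cross between heterozygotes with complete dominance, the expected phenotypic ratio is 3:1.
Expected counts for N = 207 under a 3:1 ratio (total parts = 4):
  polled: 207 × 3/4 = 155.25
  horned: 207 × 1/4 = 51.75
χ² = Σ (O − E)² / E
  polled: (154 − 155.25)² / 155.25 = 0.0101
  horned: (53 − 51.75)² / 51.75 = 0.0302
χ² = 0.0101 + 0.0302 = 0.0403 ≈ 0.040

0.040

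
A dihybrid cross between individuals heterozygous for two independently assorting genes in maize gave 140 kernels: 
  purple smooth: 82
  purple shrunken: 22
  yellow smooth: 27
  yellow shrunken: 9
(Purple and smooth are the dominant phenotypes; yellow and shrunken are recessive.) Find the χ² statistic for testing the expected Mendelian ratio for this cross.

A dihybrid F₂ with independent assortment and complete dominance at both loci gives a 9:3:3:1 phenotypic ratio.
Total ratio parts = 16. Expected numbers out of 140:
  purple smooth: 140 × 9/16 = 78.75
  purple shrunken: 140 × 3/16 = 26.25
  yellow smooth: 140 × 3/16 = 26.25
  yellow shrunken: 140 × 1/16 = 8.75
χ² = Σ (O − E)² / E
  purple smooth: (82 − 78.75)² / 78.75 = 0.1341
  purple shrunken: (22 − 26.25)² / 26.25 = 0.6881
  yellow smooth: (27 − 26.25)² / 26.25 = 0.0214
  yellow shrunken: (9 − 8.75)² / 8.75 = 0.0071
χ² = 0.1341 + 0.6881 + 0.0214 + 0.0071 = 0.8507 ≈ 0.851

0.851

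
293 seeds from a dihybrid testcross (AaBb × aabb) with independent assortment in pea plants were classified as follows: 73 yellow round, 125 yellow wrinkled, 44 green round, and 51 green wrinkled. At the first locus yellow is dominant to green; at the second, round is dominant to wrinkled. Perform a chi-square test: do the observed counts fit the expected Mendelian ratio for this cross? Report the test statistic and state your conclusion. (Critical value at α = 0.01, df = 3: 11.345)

55.000; not consistent

A dihybrid testcross with independent assortment gives a 1:1:1:1 ratio.
Total ratio parts = 4. Expected numbers out of 293:
  yellow round: 293 × 1/4 = 73.25
  yellow wrinkled: 293 × 1/4 = 73.25
  green round: 293 × 1/4 = 73.25
  green wrinkled: 293 × 1/4 = 73.25
χ² = Σ (O − E)² / E
  yellow round: (73 − 73.25)² / 73.25 = 0.0009
  yellow wrinkled: (125 − 73.25)² / 73.25 = 36.5606
  green round: (44 − 73.25)² / 73.25 = 11.6800
  green wrinkled: (51 − 73.25)² / 73.25 = 6.7585
χ² = 0.0009 + 36.5606 + 11.6800 + 6.7585 = 55.000
Degrees of freedom = 4 − 1 = 3; critical value at α = 0.01 is 11.345.
Since 55.000 > 11.345, we reject the null hypothesis — the data do not fit the 1:1:1:1 ratio.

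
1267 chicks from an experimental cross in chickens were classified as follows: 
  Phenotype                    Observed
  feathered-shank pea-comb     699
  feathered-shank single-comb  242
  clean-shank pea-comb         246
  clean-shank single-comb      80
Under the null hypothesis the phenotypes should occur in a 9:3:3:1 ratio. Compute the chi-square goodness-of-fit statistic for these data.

0.654

Total ratio parts = 16. Expected numbers out of 1267:
  feathered-shank pea-comb: 1267 × 9/16 = 712.6875
  feathered-shank single-comb: 1267 × 3/16 = 237.5625
  clean-shank pea-comb: 1267 × 3/16 = 237.5625
  clean-shank single-comb: 1267 × 1/16 = 79.1875
χ² = Σ (O − E)² / E
  feathered-shank pea-comb: (699 − 712.6875)² / 712.6875 = 0.2629
  feathered-shank single-comb: (242 − 237.5625)² / 237.5625 = 0.0829
  clean-shank pea-comb: (246 − 237.5625)² / 237.5625 = 0.2997
  clean-shank single-comb: (80 − 79.1875)² / 79.1875 = 0.0083
χ² = 0.2629 + 0.0829 + 0.2997 + 0.0083 = 0.6538 ≈ 0.654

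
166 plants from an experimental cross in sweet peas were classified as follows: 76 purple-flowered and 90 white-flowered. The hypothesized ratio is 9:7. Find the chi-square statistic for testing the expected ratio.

Expected counts for N = 166 under a 9:7 ratio (total parts = 16):
  purple-flowered: 166 × 9/16 = 93.375
  white-flowered: 166 × 7/16 = 72.625
χ² = Σ (O − E)² / E
  purple-flowered: (76 − 93.375)² / 93.375 = 3.2331
  white-flowered: (90 − 72.625)² / 72.625 = 4.1568
χ² = 3.2331 + 4.1568 = 7.3899 ≈ 7.390

7.390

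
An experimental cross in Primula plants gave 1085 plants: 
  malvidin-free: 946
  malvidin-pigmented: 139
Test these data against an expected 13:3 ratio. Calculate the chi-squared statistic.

25.120

The 13:3 ratio has 16 parts, so with N = 1085 the expected counts are:
  malvidin-free: 1085 × 13/16 = 881.5625
  malvidin-pigmented: 1085 × 3/16 = 203.4375
χ² = Σ (O − E)² / E
  malvidin-free: (946 − 881.5625)² / 881.5625 = 4.7100
  malvidin-pigmented: (139 − 203.4375)² / 203.4375 = 20.4102
χ² = 4.7100 + 20.4102 = 25.1202 ≈ 25.120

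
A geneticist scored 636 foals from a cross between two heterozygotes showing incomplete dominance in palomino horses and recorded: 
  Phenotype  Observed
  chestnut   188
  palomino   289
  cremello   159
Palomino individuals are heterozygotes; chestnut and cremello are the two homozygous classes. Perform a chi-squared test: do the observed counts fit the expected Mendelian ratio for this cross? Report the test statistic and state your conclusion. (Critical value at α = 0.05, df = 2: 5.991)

With incomplete dominance, a heterozygote × heterozygote cross gives a 1:2:1 phenotypic ratio.
The 1:2:1 ratio has 4 parts, so with N = 636 the expected counts are:
  chestnut: 636 × 1/4 = 159
  palomino: 636 × 2/4 = 318
  cremello: 636 × 1/4 = 159
χ² = Σ (O − E)² / E
  chestnut: (188 − 159)² / 159 = 5.2893
  palomino: (289 − 318)² / 318 = 2.6447
  cremello: (159 − 159)² / 159 = 0.0000
χ² = 5.2893 + 2.6447 + 0.0000 = 7.934
Degrees of freedom = 3 − 1 = 2; critical value at α = 0.05 is 5.991.
Since 7.934 > 5.991, we reject the null hypothesis — the data do not fit the 1:2:1 ratio.

7.934; not consistent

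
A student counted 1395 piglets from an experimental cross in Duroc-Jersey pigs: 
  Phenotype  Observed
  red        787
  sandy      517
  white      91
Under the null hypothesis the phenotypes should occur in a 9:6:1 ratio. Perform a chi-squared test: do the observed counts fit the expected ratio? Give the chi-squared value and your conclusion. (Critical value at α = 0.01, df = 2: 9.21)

0.245; consistent

Under the 9:6:1 hypothesis (Σ ratio = 16, N = 1395):
  red: 1395 × 9/16 = 784.6875
  sandy: 1395 × 6/16 = 523.125
  white: 1395 × 1/16 = 87.1875
χ² = Σ (O − E)² / E
  red: (787 − 784.6875)² / 784.6875 = 0.0068
  sandy: (517 − 523.125)² / 523.125 = 0.0717
  white: (91 − 87.1875)² / 87.1875 = 0.1667
χ² = 0.0068 + 0.0717 + 0.1667 = 0.2452 ≈ 0.245
Degrees of freedom = 3 − 1 = 2; critical value at α = 0.01 is 9.21.
Since 0.245 < 9.21, we fail to reject the null hypothesis — the data are consistent with the 9:6:1 ratio.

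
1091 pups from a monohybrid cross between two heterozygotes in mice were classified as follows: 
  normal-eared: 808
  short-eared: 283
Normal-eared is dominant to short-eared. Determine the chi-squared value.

For a monohybrid cross between heterozygotes with complete dominance, the expected phenotypic ratio is 3:1.
The 3:1 ratio has 4 parts, so with N = 1091 the expected counts are:
  normal-eared: 1091 × 3/4 = 818.25
  short-eared: 1091 × 1/4 = 272.75
χ² = Σ (O − E)² / E
  normal-eared: (808 − 818.25)² / 818.25 = 0.1284
  short-eared: (283 − 272.75)² / 272.75 = 0.3852
χ² = 0.1284 + 0.3852 = 0.5136 ≈ 0.514

0.514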